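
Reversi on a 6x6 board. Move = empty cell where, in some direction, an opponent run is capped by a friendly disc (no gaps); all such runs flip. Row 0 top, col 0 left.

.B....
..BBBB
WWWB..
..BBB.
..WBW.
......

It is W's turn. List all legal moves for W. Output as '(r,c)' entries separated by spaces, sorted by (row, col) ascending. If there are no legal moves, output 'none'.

Answer: (0,2) (0,3) (0,4) (2,4) (5,4)

Derivation:
(0,0): no bracket -> illegal
(0,2): flips 1 -> legal
(0,3): flips 1 -> legal
(0,4): flips 1 -> legal
(0,5): no bracket -> illegal
(1,0): no bracket -> illegal
(1,1): no bracket -> illegal
(2,4): flips 3 -> legal
(2,5): no bracket -> illegal
(3,1): no bracket -> illegal
(3,5): no bracket -> illegal
(4,1): no bracket -> illegal
(4,5): no bracket -> illegal
(5,2): no bracket -> illegal
(5,3): no bracket -> illegal
(5,4): flips 2 -> legal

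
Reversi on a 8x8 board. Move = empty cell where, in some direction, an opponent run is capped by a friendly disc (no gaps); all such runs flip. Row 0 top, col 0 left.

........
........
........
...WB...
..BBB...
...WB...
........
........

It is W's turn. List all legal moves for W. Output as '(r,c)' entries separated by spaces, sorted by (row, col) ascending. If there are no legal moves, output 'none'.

Answer: (3,1) (3,5) (5,1) (5,5)

Derivation:
(2,3): no bracket -> illegal
(2,4): no bracket -> illegal
(2,5): no bracket -> illegal
(3,1): flips 1 -> legal
(3,2): no bracket -> illegal
(3,5): flips 2 -> legal
(4,1): no bracket -> illegal
(4,5): no bracket -> illegal
(5,1): flips 1 -> legal
(5,2): no bracket -> illegal
(5,5): flips 2 -> legal
(6,3): no bracket -> illegal
(6,4): no bracket -> illegal
(6,5): no bracket -> illegal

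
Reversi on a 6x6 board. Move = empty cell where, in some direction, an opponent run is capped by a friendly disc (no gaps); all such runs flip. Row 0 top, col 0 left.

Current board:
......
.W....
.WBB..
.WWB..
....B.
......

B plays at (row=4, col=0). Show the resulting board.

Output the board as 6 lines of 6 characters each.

Place B at (4,0); scan 8 dirs for brackets.
Dir NW: edge -> no flip
Dir N: first cell '.' (not opp) -> no flip
Dir NE: opp run (3,1) capped by B -> flip
Dir W: edge -> no flip
Dir E: first cell '.' (not opp) -> no flip
Dir SW: edge -> no flip
Dir S: first cell '.' (not opp) -> no flip
Dir SE: first cell '.' (not opp) -> no flip
All flips: (3,1)

Answer: ......
.W....
.WBB..
.BWB..
B...B.
......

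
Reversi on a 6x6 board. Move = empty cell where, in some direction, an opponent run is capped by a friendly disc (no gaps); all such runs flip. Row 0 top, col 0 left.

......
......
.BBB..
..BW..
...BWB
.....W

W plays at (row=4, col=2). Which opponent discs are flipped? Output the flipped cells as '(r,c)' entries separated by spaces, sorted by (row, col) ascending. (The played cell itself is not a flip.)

Answer: (4,3)

Derivation:
Dir NW: first cell '.' (not opp) -> no flip
Dir N: opp run (3,2) (2,2), next='.' -> no flip
Dir NE: first cell 'W' (not opp) -> no flip
Dir W: first cell '.' (not opp) -> no flip
Dir E: opp run (4,3) capped by W -> flip
Dir SW: first cell '.' (not opp) -> no flip
Dir S: first cell '.' (not opp) -> no flip
Dir SE: first cell '.' (not opp) -> no flip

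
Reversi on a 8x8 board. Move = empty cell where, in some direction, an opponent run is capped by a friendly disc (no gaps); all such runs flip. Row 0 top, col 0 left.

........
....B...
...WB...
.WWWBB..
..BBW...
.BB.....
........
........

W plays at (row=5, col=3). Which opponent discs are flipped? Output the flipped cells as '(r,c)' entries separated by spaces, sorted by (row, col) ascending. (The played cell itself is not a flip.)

Answer: (4,2) (4,3)

Derivation:
Dir NW: opp run (4,2) capped by W -> flip
Dir N: opp run (4,3) capped by W -> flip
Dir NE: first cell 'W' (not opp) -> no flip
Dir W: opp run (5,2) (5,1), next='.' -> no flip
Dir E: first cell '.' (not opp) -> no flip
Dir SW: first cell '.' (not opp) -> no flip
Dir S: first cell '.' (not opp) -> no flip
Dir SE: first cell '.' (not opp) -> no flip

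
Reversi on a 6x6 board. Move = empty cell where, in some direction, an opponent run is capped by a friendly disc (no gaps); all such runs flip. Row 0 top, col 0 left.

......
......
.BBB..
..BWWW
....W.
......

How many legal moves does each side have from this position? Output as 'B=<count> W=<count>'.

-- B to move --
(2,4): no bracket -> illegal
(2,5): no bracket -> illegal
(4,2): no bracket -> illegal
(4,3): flips 1 -> legal
(4,5): flips 1 -> legal
(5,3): no bracket -> illegal
(5,4): no bracket -> illegal
(5,5): flips 2 -> legal
B mobility = 3
-- W to move --
(1,0): no bracket -> illegal
(1,1): flips 1 -> legal
(1,2): flips 1 -> legal
(1,3): flips 1 -> legal
(1,4): no bracket -> illegal
(2,0): no bracket -> illegal
(2,4): no bracket -> illegal
(3,0): no bracket -> illegal
(3,1): flips 1 -> legal
(4,1): no bracket -> illegal
(4,2): no bracket -> illegal
(4,3): no bracket -> illegal
W mobility = 4

Answer: B=3 W=4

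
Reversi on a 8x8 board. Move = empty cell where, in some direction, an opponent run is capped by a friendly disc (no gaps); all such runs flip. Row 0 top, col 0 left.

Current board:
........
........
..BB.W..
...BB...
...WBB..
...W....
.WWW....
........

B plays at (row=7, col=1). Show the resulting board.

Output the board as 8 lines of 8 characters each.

Answer: ........
........
..BB.W..
...BB...
...WBB..
...B....
.WBW....
.B......

Derivation:
Place B at (7,1); scan 8 dirs for brackets.
Dir NW: first cell '.' (not opp) -> no flip
Dir N: opp run (6,1), next='.' -> no flip
Dir NE: opp run (6,2) (5,3) capped by B -> flip
Dir W: first cell '.' (not opp) -> no flip
Dir E: first cell '.' (not opp) -> no flip
Dir SW: edge -> no flip
Dir S: edge -> no flip
Dir SE: edge -> no flip
All flips: (5,3) (6,2)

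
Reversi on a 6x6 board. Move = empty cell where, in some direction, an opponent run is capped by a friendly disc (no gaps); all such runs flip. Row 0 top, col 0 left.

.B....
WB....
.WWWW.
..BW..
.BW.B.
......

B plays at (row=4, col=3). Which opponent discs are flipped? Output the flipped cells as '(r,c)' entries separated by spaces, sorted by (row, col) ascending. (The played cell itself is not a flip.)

Dir NW: first cell 'B' (not opp) -> no flip
Dir N: opp run (3,3) (2,3), next='.' -> no flip
Dir NE: first cell '.' (not opp) -> no flip
Dir W: opp run (4,2) capped by B -> flip
Dir E: first cell 'B' (not opp) -> no flip
Dir SW: first cell '.' (not opp) -> no flip
Dir S: first cell '.' (not opp) -> no flip
Dir SE: first cell '.' (not opp) -> no flip

Answer: (4,2)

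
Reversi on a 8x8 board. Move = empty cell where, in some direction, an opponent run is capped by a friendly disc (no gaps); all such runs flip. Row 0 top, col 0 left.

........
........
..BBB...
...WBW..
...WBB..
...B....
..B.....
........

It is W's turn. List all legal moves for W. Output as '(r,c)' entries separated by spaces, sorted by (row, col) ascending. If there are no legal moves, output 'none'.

(1,1): flips 1 -> legal
(1,2): no bracket -> illegal
(1,3): flips 2 -> legal
(1,4): no bracket -> illegal
(1,5): flips 1 -> legal
(2,1): no bracket -> illegal
(2,5): flips 1 -> legal
(3,1): no bracket -> illegal
(3,2): no bracket -> illegal
(3,6): no bracket -> illegal
(4,2): no bracket -> illegal
(4,6): flips 2 -> legal
(5,1): no bracket -> illegal
(5,2): no bracket -> illegal
(5,4): no bracket -> illegal
(5,5): flips 2 -> legal
(5,6): no bracket -> illegal
(6,1): no bracket -> illegal
(6,3): flips 1 -> legal
(6,4): no bracket -> illegal
(7,1): flips 3 -> legal
(7,2): no bracket -> illegal
(7,3): no bracket -> illegal

Answer: (1,1) (1,3) (1,5) (2,5) (4,6) (5,5) (6,3) (7,1)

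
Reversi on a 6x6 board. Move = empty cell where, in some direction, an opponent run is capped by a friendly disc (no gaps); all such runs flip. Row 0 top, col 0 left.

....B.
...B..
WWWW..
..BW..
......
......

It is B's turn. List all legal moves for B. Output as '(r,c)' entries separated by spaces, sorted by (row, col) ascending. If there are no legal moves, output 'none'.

(1,0): flips 1 -> legal
(1,1): no bracket -> illegal
(1,2): flips 1 -> legal
(1,4): flips 1 -> legal
(2,4): no bracket -> illegal
(3,0): no bracket -> illegal
(3,1): flips 1 -> legal
(3,4): flips 1 -> legal
(4,2): no bracket -> illegal
(4,3): flips 2 -> legal
(4,4): no bracket -> illegal

Answer: (1,0) (1,2) (1,4) (3,1) (3,4) (4,3)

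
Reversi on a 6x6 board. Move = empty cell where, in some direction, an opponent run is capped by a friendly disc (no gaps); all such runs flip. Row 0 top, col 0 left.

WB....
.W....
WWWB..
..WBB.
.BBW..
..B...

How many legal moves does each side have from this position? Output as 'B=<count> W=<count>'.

Answer: B=4 W=9

Derivation:
-- B to move --
(0,2): no bracket -> illegal
(1,0): no bracket -> illegal
(1,2): flips 2 -> legal
(1,3): no bracket -> illegal
(3,0): no bracket -> illegal
(3,1): flips 3 -> legal
(4,4): flips 1 -> legal
(5,3): flips 1 -> legal
(5,4): no bracket -> illegal
B mobility = 4
-- W to move --
(0,2): flips 1 -> legal
(1,0): no bracket -> illegal
(1,2): no bracket -> illegal
(1,3): flips 2 -> legal
(1,4): flips 1 -> legal
(2,4): flips 1 -> legal
(2,5): flips 1 -> legal
(3,0): no bracket -> illegal
(3,1): no bracket -> illegal
(3,5): flips 2 -> legal
(4,0): flips 2 -> legal
(4,4): flips 1 -> legal
(4,5): no bracket -> illegal
(5,0): flips 1 -> legal
(5,1): no bracket -> illegal
(5,3): no bracket -> illegal
W mobility = 9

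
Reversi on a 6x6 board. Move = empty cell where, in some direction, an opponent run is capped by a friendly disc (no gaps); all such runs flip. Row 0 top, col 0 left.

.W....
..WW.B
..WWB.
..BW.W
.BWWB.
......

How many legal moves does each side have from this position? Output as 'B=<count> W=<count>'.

Answer: B=8 W=8

Derivation:
-- B to move --
(0,0): no bracket -> illegal
(0,2): flips 3 -> legal
(0,3): no bracket -> illegal
(0,4): no bracket -> illegal
(1,0): no bracket -> illegal
(1,1): flips 2 -> legal
(1,4): flips 1 -> legal
(2,1): flips 2 -> legal
(2,5): no bracket -> illegal
(3,1): no bracket -> illegal
(3,4): flips 1 -> legal
(4,5): no bracket -> illegal
(5,1): flips 2 -> legal
(5,2): flips 1 -> legal
(5,3): no bracket -> illegal
(5,4): flips 1 -> legal
B mobility = 8
-- W to move --
(0,4): no bracket -> illegal
(0,5): no bracket -> illegal
(1,4): no bracket -> illegal
(2,1): flips 1 -> legal
(2,5): flips 1 -> legal
(3,0): no bracket -> illegal
(3,1): flips 1 -> legal
(3,4): no bracket -> illegal
(4,0): flips 1 -> legal
(4,5): flips 1 -> legal
(5,0): flips 2 -> legal
(5,1): no bracket -> illegal
(5,2): no bracket -> illegal
(5,3): flips 1 -> legal
(5,4): no bracket -> illegal
(5,5): flips 1 -> legal
W mobility = 8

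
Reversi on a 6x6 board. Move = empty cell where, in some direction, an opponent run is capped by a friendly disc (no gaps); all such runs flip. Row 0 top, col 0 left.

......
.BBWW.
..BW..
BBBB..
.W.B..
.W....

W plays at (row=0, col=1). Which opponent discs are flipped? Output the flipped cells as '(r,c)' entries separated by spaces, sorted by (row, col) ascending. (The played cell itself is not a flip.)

Dir NW: edge -> no flip
Dir N: edge -> no flip
Dir NE: edge -> no flip
Dir W: first cell '.' (not opp) -> no flip
Dir E: first cell '.' (not opp) -> no flip
Dir SW: first cell '.' (not opp) -> no flip
Dir S: opp run (1,1), next='.' -> no flip
Dir SE: opp run (1,2) capped by W -> flip

Answer: (1,2)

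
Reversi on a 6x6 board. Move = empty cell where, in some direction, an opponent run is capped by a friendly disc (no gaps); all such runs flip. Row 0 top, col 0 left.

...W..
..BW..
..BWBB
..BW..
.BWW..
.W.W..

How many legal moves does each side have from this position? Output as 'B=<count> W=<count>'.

Answer: B=7 W=9

Derivation:
-- B to move --
(0,2): flips 1 -> legal
(0,4): flips 1 -> legal
(1,4): flips 2 -> legal
(3,1): no bracket -> illegal
(3,4): flips 2 -> legal
(4,0): no bracket -> illegal
(4,4): flips 3 -> legal
(5,0): no bracket -> illegal
(5,2): flips 1 -> legal
(5,4): flips 1 -> legal
B mobility = 7
-- W to move --
(0,1): flips 1 -> legal
(0,2): flips 3 -> legal
(1,1): flips 2 -> legal
(1,4): no bracket -> illegal
(1,5): flips 1 -> legal
(2,1): flips 3 -> legal
(3,0): no bracket -> illegal
(3,1): flips 3 -> legal
(3,4): no bracket -> illegal
(3,5): flips 1 -> legal
(4,0): flips 1 -> legal
(5,0): flips 2 -> legal
(5,2): no bracket -> illegal
W mobility = 9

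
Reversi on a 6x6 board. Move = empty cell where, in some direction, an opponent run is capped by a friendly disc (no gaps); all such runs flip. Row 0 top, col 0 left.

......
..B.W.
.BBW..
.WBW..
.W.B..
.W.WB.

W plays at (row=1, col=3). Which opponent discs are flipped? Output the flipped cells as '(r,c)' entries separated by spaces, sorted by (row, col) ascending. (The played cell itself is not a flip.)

Dir NW: first cell '.' (not opp) -> no flip
Dir N: first cell '.' (not opp) -> no flip
Dir NE: first cell '.' (not opp) -> no flip
Dir W: opp run (1,2), next='.' -> no flip
Dir E: first cell 'W' (not opp) -> no flip
Dir SW: opp run (2,2) capped by W -> flip
Dir S: first cell 'W' (not opp) -> no flip
Dir SE: first cell '.' (not opp) -> no flip

Answer: (2,2)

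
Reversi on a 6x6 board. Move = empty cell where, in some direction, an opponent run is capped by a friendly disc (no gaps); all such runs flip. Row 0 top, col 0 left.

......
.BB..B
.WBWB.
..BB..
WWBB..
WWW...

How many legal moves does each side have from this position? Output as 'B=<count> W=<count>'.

-- B to move --
(1,0): flips 1 -> legal
(1,3): flips 1 -> legal
(1,4): flips 1 -> legal
(2,0): flips 1 -> legal
(3,0): flips 1 -> legal
(3,1): flips 1 -> legal
(3,4): flips 1 -> legal
(5,3): no bracket -> illegal
B mobility = 7
-- W to move --
(0,0): no bracket -> illegal
(0,1): flips 2 -> legal
(0,2): flips 4 -> legal
(0,3): flips 1 -> legal
(0,4): no bracket -> illegal
(0,5): no bracket -> illegal
(1,0): no bracket -> illegal
(1,3): no bracket -> illegal
(1,4): no bracket -> illegal
(2,0): no bracket -> illegal
(2,5): flips 1 -> legal
(3,1): no bracket -> illegal
(3,4): flips 1 -> legal
(3,5): no bracket -> illegal
(4,4): flips 2 -> legal
(5,3): flips 2 -> legal
(5,4): flips 2 -> legal
W mobility = 8

Answer: B=7 W=8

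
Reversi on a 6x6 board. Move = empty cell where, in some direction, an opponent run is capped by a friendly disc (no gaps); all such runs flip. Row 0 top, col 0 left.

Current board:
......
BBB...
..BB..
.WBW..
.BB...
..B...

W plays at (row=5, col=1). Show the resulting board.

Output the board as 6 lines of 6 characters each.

Answer: ......
BBB...
..BB..
.WBW..
.WW...
.WB...

Derivation:
Place W at (5,1); scan 8 dirs for brackets.
Dir NW: first cell '.' (not opp) -> no flip
Dir N: opp run (4,1) capped by W -> flip
Dir NE: opp run (4,2) capped by W -> flip
Dir W: first cell '.' (not opp) -> no flip
Dir E: opp run (5,2), next='.' -> no flip
Dir SW: edge -> no flip
Dir S: edge -> no flip
Dir SE: edge -> no flip
All flips: (4,1) (4,2)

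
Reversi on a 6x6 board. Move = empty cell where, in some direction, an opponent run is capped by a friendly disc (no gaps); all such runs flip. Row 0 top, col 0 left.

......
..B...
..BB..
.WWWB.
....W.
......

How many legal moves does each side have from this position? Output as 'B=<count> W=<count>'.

-- B to move --
(2,0): no bracket -> illegal
(2,1): no bracket -> illegal
(2,4): no bracket -> illegal
(3,0): flips 3 -> legal
(3,5): no bracket -> illegal
(4,0): flips 1 -> legal
(4,1): flips 1 -> legal
(4,2): flips 1 -> legal
(4,3): flips 1 -> legal
(4,5): no bracket -> illegal
(5,3): no bracket -> illegal
(5,4): flips 1 -> legal
(5,5): flips 2 -> legal
B mobility = 7
-- W to move --
(0,1): no bracket -> illegal
(0,2): flips 2 -> legal
(0,3): no bracket -> illegal
(1,1): flips 1 -> legal
(1,3): flips 2 -> legal
(1,4): flips 1 -> legal
(2,1): no bracket -> illegal
(2,4): flips 1 -> legal
(2,5): no bracket -> illegal
(3,5): flips 1 -> legal
(4,3): no bracket -> illegal
(4,5): no bracket -> illegal
W mobility = 6

Answer: B=7 W=6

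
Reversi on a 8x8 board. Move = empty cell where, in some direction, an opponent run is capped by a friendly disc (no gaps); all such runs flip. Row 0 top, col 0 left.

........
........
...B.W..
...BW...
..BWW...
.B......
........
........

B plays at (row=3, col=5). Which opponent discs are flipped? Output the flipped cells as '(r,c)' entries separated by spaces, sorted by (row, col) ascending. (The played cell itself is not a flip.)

Dir NW: first cell '.' (not opp) -> no flip
Dir N: opp run (2,5), next='.' -> no flip
Dir NE: first cell '.' (not opp) -> no flip
Dir W: opp run (3,4) capped by B -> flip
Dir E: first cell '.' (not opp) -> no flip
Dir SW: opp run (4,4), next='.' -> no flip
Dir S: first cell '.' (not opp) -> no flip
Dir SE: first cell '.' (not opp) -> no flip

Answer: (3,4)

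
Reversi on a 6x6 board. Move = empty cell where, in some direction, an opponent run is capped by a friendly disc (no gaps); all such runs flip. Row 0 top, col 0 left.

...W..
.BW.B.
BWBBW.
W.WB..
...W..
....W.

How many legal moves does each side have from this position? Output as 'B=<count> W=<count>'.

-- B to move --
(0,1): flips 1 -> legal
(0,2): flips 1 -> legal
(0,4): no bracket -> illegal
(1,0): no bracket -> illegal
(1,3): flips 1 -> legal
(1,5): flips 1 -> legal
(2,5): flips 1 -> legal
(3,1): flips 2 -> legal
(3,4): flips 1 -> legal
(3,5): no bracket -> illegal
(4,0): flips 1 -> legal
(4,1): flips 1 -> legal
(4,2): flips 1 -> legal
(4,4): no bracket -> illegal
(4,5): no bracket -> illegal
(5,2): no bracket -> illegal
(5,3): flips 1 -> legal
(5,5): no bracket -> illegal
B mobility = 11
-- W to move --
(0,0): no bracket -> illegal
(0,1): flips 1 -> legal
(0,2): no bracket -> illegal
(0,4): flips 1 -> legal
(0,5): flips 2 -> legal
(1,0): flips 2 -> legal
(1,3): flips 2 -> legal
(1,5): no bracket -> illegal
(2,5): flips 1 -> legal
(3,1): no bracket -> illegal
(3,4): flips 2 -> legal
(4,2): flips 1 -> legal
(4,4): no bracket -> illegal
W mobility = 8

Answer: B=11 W=8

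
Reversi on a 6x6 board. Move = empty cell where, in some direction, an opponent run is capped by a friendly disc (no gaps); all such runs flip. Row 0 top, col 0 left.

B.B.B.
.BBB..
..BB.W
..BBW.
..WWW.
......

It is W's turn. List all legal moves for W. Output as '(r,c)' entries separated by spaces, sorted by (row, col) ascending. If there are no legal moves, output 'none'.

(0,1): flips 2 -> legal
(0,3): flips 3 -> legal
(0,5): no bracket -> illegal
(1,0): no bracket -> illegal
(1,4): no bracket -> illegal
(1,5): no bracket -> illegal
(2,0): no bracket -> illegal
(2,1): flips 1 -> legal
(2,4): flips 1 -> legal
(3,1): flips 2 -> legal
(4,1): no bracket -> illegal

Answer: (0,1) (0,3) (2,1) (2,4) (3,1)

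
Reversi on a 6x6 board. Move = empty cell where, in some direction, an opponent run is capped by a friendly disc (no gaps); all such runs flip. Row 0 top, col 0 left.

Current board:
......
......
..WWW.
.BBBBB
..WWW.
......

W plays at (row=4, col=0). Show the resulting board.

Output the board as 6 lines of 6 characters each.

Answer: ......
......
..WWW.
.WBBBB
W.WWW.
......

Derivation:
Place W at (4,0); scan 8 dirs for brackets.
Dir NW: edge -> no flip
Dir N: first cell '.' (not opp) -> no flip
Dir NE: opp run (3,1) capped by W -> flip
Dir W: edge -> no flip
Dir E: first cell '.' (not opp) -> no flip
Dir SW: edge -> no flip
Dir S: first cell '.' (not opp) -> no flip
Dir SE: first cell '.' (not opp) -> no flip
All flips: (3,1)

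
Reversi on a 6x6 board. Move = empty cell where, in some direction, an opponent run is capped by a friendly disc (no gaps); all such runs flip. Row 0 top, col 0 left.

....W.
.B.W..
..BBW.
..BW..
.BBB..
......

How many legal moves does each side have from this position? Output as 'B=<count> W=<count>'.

-- B to move --
(0,2): no bracket -> illegal
(0,3): flips 1 -> legal
(0,5): no bracket -> illegal
(1,2): no bracket -> illegal
(1,4): no bracket -> illegal
(1,5): flips 2 -> legal
(2,5): flips 1 -> legal
(3,4): flips 1 -> legal
(3,5): no bracket -> illegal
(4,4): flips 1 -> legal
B mobility = 5
-- W to move --
(0,0): flips 2 -> legal
(0,1): no bracket -> illegal
(0,2): no bracket -> illegal
(1,0): no bracket -> illegal
(1,2): no bracket -> illegal
(1,4): no bracket -> illegal
(2,0): no bracket -> illegal
(2,1): flips 2 -> legal
(3,0): no bracket -> illegal
(3,1): flips 2 -> legal
(3,4): no bracket -> illegal
(4,0): no bracket -> illegal
(4,4): no bracket -> illegal
(5,0): no bracket -> illegal
(5,1): flips 1 -> legal
(5,2): no bracket -> illegal
(5,3): flips 1 -> legal
(5,4): no bracket -> illegal
W mobility = 5

Answer: B=5 W=5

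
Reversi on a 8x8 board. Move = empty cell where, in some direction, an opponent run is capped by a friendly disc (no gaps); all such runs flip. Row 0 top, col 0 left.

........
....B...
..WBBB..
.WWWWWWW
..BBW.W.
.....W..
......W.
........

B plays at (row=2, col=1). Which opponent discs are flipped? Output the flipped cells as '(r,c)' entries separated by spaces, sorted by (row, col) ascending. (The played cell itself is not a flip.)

Answer: (2,2) (3,2)

Derivation:
Dir NW: first cell '.' (not opp) -> no flip
Dir N: first cell '.' (not opp) -> no flip
Dir NE: first cell '.' (not opp) -> no flip
Dir W: first cell '.' (not opp) -> no flip
Dir E: opp run (2,2) capped by B -> flip
Dir SW: first cell '.' (not opp) -> no flip
Dir S: opp run (3,1), next='.' -> no flip
Dir SE: opp run (3,2) capped by B -> flip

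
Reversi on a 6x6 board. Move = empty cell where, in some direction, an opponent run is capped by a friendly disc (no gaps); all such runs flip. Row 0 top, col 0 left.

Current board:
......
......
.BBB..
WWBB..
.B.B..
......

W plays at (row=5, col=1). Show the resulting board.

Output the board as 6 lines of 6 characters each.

Place W at (5,1); scan 8 dirs for brackets.
Dir NW: first cell '.' (not opp) -> no flip
Dir N: opp run (4,1) capped by W -> flip
Dir NE: first cell '.' (not opp) -> no flip
Dir W: first cell '.' (not opp) -> no flip
Dir E: first cell '.' (not opp) -> no flip
Dir SW: edge -> no flip
Dir S: edge -> no flip
Dir SE: edge -> no flip
All flips: (4,1)

Answer: ......
......
.BBB..
WWBB..
.W.B..
.W....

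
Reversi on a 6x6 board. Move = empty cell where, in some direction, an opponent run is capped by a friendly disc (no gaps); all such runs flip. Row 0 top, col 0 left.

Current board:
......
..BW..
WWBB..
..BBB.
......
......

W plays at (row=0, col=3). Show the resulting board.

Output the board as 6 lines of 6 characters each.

Place W at (0,3); scan 8 dirs for brackets.
Dir NW: edge -> no flip
Dir N: edge -> no flip
Dir NE: edge -> no flip
Dir W: first cell '.' (not opp) -> no flip
Dir E: first cell '.' (not opp) -> no flip
Dir SW: opp run (1,2) capped by W -> flip
Dir S: first cell 'W' (not opp) -> no flip
Dir SE: first cell '.' (not opp) -> no flip
All flips: (1,2)

Answer: ...W..
..WW..
WWBB..
..BBB.
......
......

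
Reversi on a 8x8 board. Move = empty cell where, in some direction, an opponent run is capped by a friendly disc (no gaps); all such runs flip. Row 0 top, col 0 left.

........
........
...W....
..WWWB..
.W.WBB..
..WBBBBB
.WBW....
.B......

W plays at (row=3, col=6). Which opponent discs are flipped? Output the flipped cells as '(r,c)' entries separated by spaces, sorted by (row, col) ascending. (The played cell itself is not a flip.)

Dir NW: first cell '.' (not opp) -> no flip
Dir N: first cell '.' (not opp) -> no flip
Dir NE: first cell '.' (not opp) -> no flip
Dir W: opp run (3,5) capped by W -> flip
Dir E: first cell '.' (not opp) -> no flip
Dir SW: opp run (4,5) (5,4) capped by W -> flip
Dir S: first cell '.' (not opp) -> no flip
Dir SE: first cell '.' (not opp) -> no flip

Answer: (3,5) (4,5) (5,4)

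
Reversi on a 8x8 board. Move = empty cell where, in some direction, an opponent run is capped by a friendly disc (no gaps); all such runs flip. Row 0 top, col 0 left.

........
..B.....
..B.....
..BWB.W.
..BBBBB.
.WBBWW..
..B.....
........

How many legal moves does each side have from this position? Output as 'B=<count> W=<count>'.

Answer: B=12 W=9

Derivation:
-- B to move --
(2,3): flips 1 -> legal
(2,4): flips 1 -> legal
(2,5): no bracket -> illegal
(2,6): flips 1 -> legal
(2,7): flips 1 -> legal
(3,5): no bracket -> illegal
(3,7): no bracket -> illegal
(4,0): flips 1 -> legal
(4,1): no bracket -> illegal
(4,7): no bracket -> illegal
(5,0): flips 1 -> legal
(5,6): flips 2 -> legal
(6,0): flips 1 -> legal
(6,1): no bracket -> illegal
(6,3): flips 1 -> legal
(6,4): flips 2 -> legal
(6,5): flips 2 -> legal
(6,6): flips 1 -> legal
B mobility = 12
-- W to move --
(0,1): no bracket -> illegal
(0,2): no bracket -> illegal
(0,3): no bracket -> illegal
(1,1): flips 1 -> legal
(1,3): no bracket -> illegal
(2,1): flips 2 -> legal
(2,3): no bracket -> illegal
(2,4): flips 2 -> legal
(2,5): no bracket -> illegal
(3,1): flips 1 -> legal
(3,5): flips 2 -> legal
(3,7): flips 1 -> legal
(4,1): no bracket -> illegal
(4,7): no bracket -> illegal
(5,6): flips 1 -> legal
(5,7): no bracket -> illegal
(6,1): no bracket -> illegal
(6,3): flips 2 -> legal
(6,4): no bracket -> illegal
(7,1): no bracket -> illegal
(7,2): no bracket -> illegal
(7,3): flips 1 -> legal
W mobility = 9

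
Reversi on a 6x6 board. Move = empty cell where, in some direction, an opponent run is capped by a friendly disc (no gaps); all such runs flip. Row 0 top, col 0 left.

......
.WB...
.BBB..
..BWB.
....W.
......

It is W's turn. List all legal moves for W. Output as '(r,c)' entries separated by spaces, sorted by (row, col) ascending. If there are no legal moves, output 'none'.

(0,1): no bracket -> illegal
(0,2): no bracket -> illegal
(0,3): no bracket -> illegal
(1,0): no bracket -> illegal
(1,3): flips 2 -> legal
(1,4): no bracket -> illegal
(2,0): no bracket -> illegal
(2,4): flips 1 -> legal
(2,5): no bracket -> illegal
(3,0): no bracket -> illegal
(3,1): flips 2 -> legal
(3,5): flips 1 -> legal
(4,1): no bracket -> illegal
(4,2): no bracket -> illegal
(4,3): no bracket -> illegal
(4,5): no bracket -> illegal

Answer: (1,3) (2,4) (3,1) (3,5)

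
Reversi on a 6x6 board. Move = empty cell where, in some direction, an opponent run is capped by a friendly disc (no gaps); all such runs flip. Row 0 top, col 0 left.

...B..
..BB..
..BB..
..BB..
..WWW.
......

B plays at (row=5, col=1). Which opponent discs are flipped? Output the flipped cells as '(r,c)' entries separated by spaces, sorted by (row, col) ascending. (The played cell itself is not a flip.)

Answer: (4,2)

Derivation:
Dir NW: first cell '.' (not opp) -> no flip
Dir N: first cell '.' (not opp) -> no flip
Dir NE: opp run (4,2) capped by B -> flip
Dir W: first cell '.' (not opp) -> no flip
Dir E: first cell '.' (not opp) -> no flip
Dir SW: edge -> no flip
Dir S: edge -> no flip
Dir SE: edge -> no flip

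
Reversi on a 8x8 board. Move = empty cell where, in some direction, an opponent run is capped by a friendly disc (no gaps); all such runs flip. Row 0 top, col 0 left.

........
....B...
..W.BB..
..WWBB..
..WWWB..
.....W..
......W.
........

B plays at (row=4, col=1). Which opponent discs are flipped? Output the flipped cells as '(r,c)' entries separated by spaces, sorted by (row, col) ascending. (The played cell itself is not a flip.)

Answer: (4,2) (4,3) (4,4)

Derivation:
Dir NW: first cell '.' (not opp) -> no flip
Dir N: first cell '.' (not opp) -> no flip
Dir NE: opp run (3,2), next='.' -> no flip
Dir W: first cell '.' (not opp) -> no flip
Dir E: opp run (4,2) (4,3) (4,4) capped by B -> flip
Dir SW: first cell '.' (not opp) -> no flip
Dir S: first cell '.' (not opp) -> no flip
Dir SE: first cell '.' (not opp) -> no flip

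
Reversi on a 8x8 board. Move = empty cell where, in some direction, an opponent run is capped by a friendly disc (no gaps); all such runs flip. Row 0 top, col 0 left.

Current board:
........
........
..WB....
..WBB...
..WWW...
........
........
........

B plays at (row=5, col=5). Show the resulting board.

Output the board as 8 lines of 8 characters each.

Place B at (5,5); scan 8 dirs for brackets.
Dir NW: opp run (4,4) capped by B -> flip
Dir N: first cell '.' (not opp) -> no flip
Dir NE: first cell '.' (not opp) -> no flip
Dir W: first cell '.' (not opp) -> no flip
Dir E: first cell '.' (not opp) -> no flip
Dir SW: first cell '.' (not opp) -> no flip
Dir S: first cell '.' (not opp) -> no flip
Dir SE: first cell '.' (not opp) -> no flip
All flips: (4,4)

Answer: ........
........
..WB....
..WBB...
..WWB...
.....B..
........
........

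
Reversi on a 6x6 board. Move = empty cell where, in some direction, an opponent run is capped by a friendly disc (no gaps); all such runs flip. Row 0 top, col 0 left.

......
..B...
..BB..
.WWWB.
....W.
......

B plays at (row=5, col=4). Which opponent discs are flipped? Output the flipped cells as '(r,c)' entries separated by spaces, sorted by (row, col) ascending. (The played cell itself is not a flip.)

Answer: (4,4)

Derivation:
Dir NW: first cell '.' (not opp) -> no flip
Dir N: opp run (4,4) capped by B -> flip
Dir NE: first cell '.' (not opp) -> no flip
Dir W: first cell '.' (not opp) -> no flip
Dir E: first cell '.' (not opp) -> no flip
Dir SW: edge -> no flip
Dir S: edge -> no flip
Dir SE: edge -> no flip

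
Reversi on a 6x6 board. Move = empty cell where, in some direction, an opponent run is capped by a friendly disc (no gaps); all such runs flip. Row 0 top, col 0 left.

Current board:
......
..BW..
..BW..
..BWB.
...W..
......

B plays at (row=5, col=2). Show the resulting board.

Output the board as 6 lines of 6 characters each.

Place B at (5,2); scan 8 dirs for brackets.
Dir NW: first cell '.' (not opp) -> no flip
Dir N: first cell '.' (not opp) -> no flip
Dir NE: opp run (4,3) capped by B -> flip
Dir W: first cell '.' (not opp) -> no flip
Dir E: first cell '.' (not opp) -> no flip
Dir SW: edge -> no flip
Dir S: edge -> no flip
Dir SE: edge -> no flip
All flips: (4,3)

Answer: ......
..BW..
..BW..
..BWB.
...B..
..B...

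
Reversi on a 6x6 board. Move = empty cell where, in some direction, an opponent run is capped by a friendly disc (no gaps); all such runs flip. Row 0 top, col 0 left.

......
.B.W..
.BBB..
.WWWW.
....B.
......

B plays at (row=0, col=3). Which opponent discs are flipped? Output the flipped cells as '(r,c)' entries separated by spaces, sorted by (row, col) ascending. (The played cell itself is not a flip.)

Dir NW: edge -> no flip
Dir N: edge -> no flip
Dir NE: edge -> no flip
Dir W: first cell '.' (not opp) -> no flip
Dir E: first cell '.' (not opp) -> no flip
Dir SW: first cell '.' (not opp) -> no flip
Dir S: opp run (1,3) capped by B -> flip
Dir SE: first cell '.' (not opp) -> no flip

Answer: (1,3)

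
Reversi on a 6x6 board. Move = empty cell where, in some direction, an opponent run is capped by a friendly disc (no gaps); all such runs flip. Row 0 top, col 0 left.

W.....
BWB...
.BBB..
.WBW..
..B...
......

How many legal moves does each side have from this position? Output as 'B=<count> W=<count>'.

Answer: B=9 W=4

Derivation:
-- B to move --
(0,1): flips 1 -> legal
(0,2): no bracket -> illegal
(2,0): flips 1 -> legal
(2,4): flips 1 -> legal
(3,0): flips 1 -> legal
(3,4): flips 1 -> legal
(4,0): flips 1 -> legal
(4,1): flips 1 -> legal
(4,3): flips 1 -> legal
(4,4): flips 1 -> legal
B mobility = 9
-- W to move --
(0,1): no bracket -> illegal
(0,2): no bracket -> illegal
(0,3): no bracket -> illegal
(1,3): flips 3 -> legal
(1,4): no bracket -> illegal
(2,0): flips 1 -> legal
(2,4): no bracket -> illegal
(3,0): no bracket -> illegal
(3,4): no bracket -> illegal
(4,1): no bracket -> illegal
(4,3): no bracket -> illegal
(5,1): flips 1 -> legal
(5,2): no bracket -> illegal
(5,3): flips 1 -> legal
W mobility = 4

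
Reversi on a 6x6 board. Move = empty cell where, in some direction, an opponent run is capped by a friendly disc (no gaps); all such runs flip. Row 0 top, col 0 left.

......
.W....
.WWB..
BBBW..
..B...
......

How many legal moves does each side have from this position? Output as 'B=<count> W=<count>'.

-- B to move --
(0,0): no bracket -> illegal
(0,1): flips 2 -> legal
(0,2): no bracket -> illegal
(1,0): flips 1 -> legal
(1,2): flips 2 -> legal
(1,3): flips 1 -> legal
(2,0): flips 2 -> legal
(2,4): flips 1 -> legal
(3,4): flips 1 -> legal
(4,3): flips 1 -> legal
(4,4): no bracket -> illegal
B mobility = 8
-- W to move --
(1,2): no bracket -> illegal
(1,3): flips 1 -> legal
(1,4): no bracket -> illegal
(2,0): no bracket -> illegal
(2,4): flips 1 -> legal
(3,4): no bracket -> illegal
(4,0): flips 1 -> legal
(4,1): flips 1 -> legal
(4,3): flips 1 -> legal
(5,1): flips 1 -> legal
(5,2): flips 2 -> legal
(5,3): no bracket -> illegal
W mobility = 7

Answer: B=8 W=7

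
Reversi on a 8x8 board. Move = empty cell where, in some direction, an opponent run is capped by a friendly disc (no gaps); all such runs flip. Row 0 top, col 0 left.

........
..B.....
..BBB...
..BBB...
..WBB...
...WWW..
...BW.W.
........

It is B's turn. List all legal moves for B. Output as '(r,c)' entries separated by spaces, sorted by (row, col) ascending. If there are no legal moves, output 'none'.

Answer: (4,1) (4,5) (5,1) (5,2) (6,2) (6,5) (7,4) (7,7)

Derivation:
(3,1): no bracket -> illegal
(4,1): flips 1 -> legal
(4,5): flips 1 -> legal
(4,6): no bracket -> illegal
(5,1): flips 1 -> legal
(5,2): flips 1 -> legal
(5,6): no bracket -> illegal
(5,7): no bracket -> illegal
(6,2): flips 1 -> legal
(6,5): flips 2 -> legal
(6,7): no bracket -> illegal
(7,3): no bracket -> illegal
(7,4): flips 2 -> legal
(7,5): no bracket -> illegal
(7,6): no bracket -> illegal
(7,7): flips 2 -> legal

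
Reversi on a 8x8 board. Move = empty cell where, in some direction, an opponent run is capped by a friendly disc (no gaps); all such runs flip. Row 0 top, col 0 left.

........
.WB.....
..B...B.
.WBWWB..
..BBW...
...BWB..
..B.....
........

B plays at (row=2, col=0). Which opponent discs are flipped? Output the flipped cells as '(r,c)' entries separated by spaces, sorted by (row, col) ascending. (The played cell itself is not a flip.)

Answer: (3,1)

Derivation:
Dir NW: edge -> no flip
Dir N: first cell '.' (not opp) -> no flip
Dir NE: opp run (1,1), next='.' -> no flip
Dir W: edge -> no flip
Dir E: first cell '.' (not opp) -> no flip
Dir SW: edge -> no flip
Dir S: first cell '.' (not opp) -> no flip
Dir SE: opp run (3,1) capped by B -> flip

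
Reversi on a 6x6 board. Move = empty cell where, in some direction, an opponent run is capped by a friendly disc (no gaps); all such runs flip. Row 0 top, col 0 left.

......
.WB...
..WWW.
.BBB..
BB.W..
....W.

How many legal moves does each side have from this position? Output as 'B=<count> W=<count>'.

-- B to move --
(0,0): flips 2 -> legal
(0,1): no bracket -> illegal
(0,2): no bracket -> illegal
(1,0): flips 1 -> legal
(1,3): flips 2 -> legal
(1,4): flips 1 -> legal
(1,5): flips 1 -> legal
(2,0): no bracket -> illegal
(2,1): no bracket -> illegal
(2,5): no bracket -> illegal
(3,4): flips 1 -> legal
(3,5): no bracket -> illegal
(4,2): no bracket -> illegal
(4,4): no bracket -> illegal
(4,5): no bracket -> illegal
(5,2): no bracket -> illegal
(5,3): flips 1 -> legal
(5,5): no bracket -> illegal
B mobility = 7
-- W to move --
(0,1): flips 1 -> legal
(0,2): flips 1 -> legal
(0,3): no bracket -> illegal
(1,3): flips 1 -> legal
(2,0): no bracket -> illegal
(2,1): flips 1 -> legal
(3,0): no bracket -> illegal
(3,4): no bracket -> illegal
(4,2): flips 2 -> legal
(4,4): flips 1 -> legal
(5,0): flips 2 -> legal
(5,1): no bracket -> illegal
(5,2): no bracket -> illegal
W mobility = 7

Answer: B=7 W=7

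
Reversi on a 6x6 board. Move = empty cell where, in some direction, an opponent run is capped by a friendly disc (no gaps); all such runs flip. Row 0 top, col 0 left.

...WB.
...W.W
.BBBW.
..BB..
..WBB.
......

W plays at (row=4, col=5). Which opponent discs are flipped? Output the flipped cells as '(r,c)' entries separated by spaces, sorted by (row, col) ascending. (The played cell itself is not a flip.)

Dir NW: first cell '.' (not opp) -> no flip
Dir N: first cell '.' (not opp) -> no flip
Dir NE: edge -> no flip
Dir W: opp run (4,4) (4,3) capped by W -> flip
Dir E: edge -> no flip
Dir SW: first cell '.' (not opp) -> no flip
Dir S: first cell '.' (not opp) -> no flip
Dir SE: edge -> no flip

Answer: (4,3) (4,4)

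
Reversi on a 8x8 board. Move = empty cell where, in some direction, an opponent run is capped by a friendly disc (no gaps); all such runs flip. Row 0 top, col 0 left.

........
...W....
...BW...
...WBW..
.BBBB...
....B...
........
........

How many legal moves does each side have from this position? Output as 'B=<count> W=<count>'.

Answer: B=8 W=5

Derivation:
-- B to move --
(0,2): no bracket -> illegal
(0,3): flips 1 -> legal
(0,4): no bracket -> illegal
(1,2): no bracket -> illegal
(1,4): flips 1 -> legal
(1,5): flips 2 -> legal
(2,2): flips 1 -> legal
(2,5): flips 1 -> legal
(2,6): flips 1 -> legal
(3,2): flips 1 -> legal
(3,6): flips 1 -> legal
(4,5): no bracket -> illegal
(4,6): no bracket -> illegal
B mobility = 8
-- W to move --
(1,2): no bracket -> illegal
(1,4): no bracket -> illegal
(2,2): flips 1 -> legal
(2,5): no bracket -> illegal
(3,0): no bracket -> illegal
(3,1): no bracket -> illegal
(3,2): no bracket -> illegal
(4,0): no bracket -> illegal
(4,5): no bracket -> illegal
(5,0): no bracket -> illegal
(5,1): flips 1 -> legal
(5,2): no bracket -> illegal
(5,3): flips 2 -> legal
(5,5): flips 1 -> legal
(6,3): no bracket -> illegal
(6,4): flips 3 -> legal
(6,5): no bracket -> illegal
W mobility = 5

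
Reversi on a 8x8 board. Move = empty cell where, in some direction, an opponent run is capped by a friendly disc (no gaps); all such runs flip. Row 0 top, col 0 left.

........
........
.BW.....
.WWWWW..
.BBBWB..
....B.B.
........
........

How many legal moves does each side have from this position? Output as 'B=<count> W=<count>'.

Answer: B=5 W=13

Derivation:
-- B to move --
(1,1): no bracket -> illegal
(1,2): flips 2 -> legal
(1,3): no bracket -> illegal
(2,0): flips 1 -> legal
(2,3): flips 4 -> legal
(2,4): flips 3 -> legal
(2,5): flips 2 -> legal
(2,6): no bracket -> illegal
(3,0): no bracket -> illegal
(3,6): no bracket -> illegal
(4,0): no bracket -> illegal
(4,6): no bracket -> illegal
(5,3): no bracket -> illegal
(5,5): no bracket -> illegal
B mobility = 5
-- W to move --
(1,0): flips 1 -> legal
(1,1): flips 1 -> legal
(1,2): no bracket -> illegal
(2,0): flips 1 -> legal
(3,0): no bracket -> illegal
(3,6): no bracket -> illegal
(4,0): flips 3 -> legal
(4,6): flips 1 -> legal
(4,7): no bracket -> illegal
(5,0): flips 1 -> legal
(5,1): flips 2 -> legal
(5,2): flips 2 -> legal
(5,3): flips 2 -> legal
(5,5): flips 1 -> legal
(5,7): no bracket -> illegal
(6,3): no bracket -> illegal
(6,4): flips 1 -> legal
(6,5): flips 2 -> legal
(6,6): no bracket -> illegal
(6,7): flips 2 -> legal
W mobility = 13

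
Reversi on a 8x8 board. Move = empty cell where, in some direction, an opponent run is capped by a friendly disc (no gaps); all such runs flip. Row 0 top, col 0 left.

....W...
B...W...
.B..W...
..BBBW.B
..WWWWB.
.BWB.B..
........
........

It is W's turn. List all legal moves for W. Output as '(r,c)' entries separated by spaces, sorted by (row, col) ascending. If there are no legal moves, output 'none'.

(0,0): no bracket -> illegal
(0,1): no bracket -> illegal
(1,1): no bracket -> illegal
(1,2): no bracket -> illegal
(2,0): no bracket -> illegal
(2,2): flips 2 -> legal
(2,3): flips 2 -> legal
(2,5): flips 1 -> legal
(2,6): no bracket -> illegal
(2,7): no bracket -> illegal
(3,0): no bracket -> illegal
(3,1): flips 3 -> legal
(3,6): no bracket -> illegal
(4,0): no bracket -> illegal
(4,1): no bracket -> illegal
(4,7): flips 1 -> legal
(5,0): flips 1 -> legal
(5,4): flips 1 -> legal
(5,6): no bracket -> illegal
(5,7): flips 1 -> legal
(6,0): flips 1 -> legal
(6,1): no bracket -> illegal
(6,2): flips 1 -> legal
(6,3): flips 1 -> legal
(6,4): flips 1 -> legal
(6,5): flips 1 -> legal
(6,6): flips 1 -> legal

Answer: (2,2) (2,3) (2,5) (3,1) (4,7) (5,0) (5,4) (5,7) (6,0) (6,2) (6,3) (6,4) (6,5) (6,6)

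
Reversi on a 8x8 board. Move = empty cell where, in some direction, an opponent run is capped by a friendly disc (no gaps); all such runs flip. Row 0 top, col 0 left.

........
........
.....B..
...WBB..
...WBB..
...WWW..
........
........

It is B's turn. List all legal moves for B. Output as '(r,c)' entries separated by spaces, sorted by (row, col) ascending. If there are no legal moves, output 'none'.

Answer: (2,2) (3,2) (4,2) (5,2) (6,2) (6,3) (6,4) (6,5) (6,6)

Derivation:
(2,2): flips 1 -> legal
(2,3): no bracket -> illegal
(2,4): no bracket -> illegal
(3,2): flips 1 -> legal
(4,2): flips 1 -> legal
(4,6): no bracket -> illegal
(5,2): flips 1 -> legal
(5,6): no bracket -> illegal
(6,2): flips 1 -> legal
(6,3): flips 1 -> legal
(6,4): flips 1 -> legal
(6,5): flips 1 -> legal
(6,6): flips 1 -> legal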